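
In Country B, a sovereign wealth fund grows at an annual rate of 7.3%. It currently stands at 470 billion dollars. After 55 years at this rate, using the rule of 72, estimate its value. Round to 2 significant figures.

roughly 22000 billion dollars

It doubles every 72/7.3 ≈ 9.86 years, so 55 years is 5.58 doublings.
2^5.58 ≈ 47.84; 470 × 47.84 ≈ 22000 billion dollars.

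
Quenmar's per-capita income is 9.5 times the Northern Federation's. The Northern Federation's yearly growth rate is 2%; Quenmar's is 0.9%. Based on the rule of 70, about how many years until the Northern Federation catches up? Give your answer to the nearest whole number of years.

≈ 207 years

The growth-rate gap is 2% − 0.9% = 1.1 percentage points.
So the ratio between them halves every 70/1.1 ≈ 63.64 years.
A 9.5 times gap takes log₂(9.5) ≈ 3.25 halvings to close: 3.25 × 63.64 ≈ 207 years.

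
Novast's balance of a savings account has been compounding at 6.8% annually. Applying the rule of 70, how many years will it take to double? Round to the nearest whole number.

At 6.8%, doubling takes about 70/6.8 = 10.29 years.

approximately 10 years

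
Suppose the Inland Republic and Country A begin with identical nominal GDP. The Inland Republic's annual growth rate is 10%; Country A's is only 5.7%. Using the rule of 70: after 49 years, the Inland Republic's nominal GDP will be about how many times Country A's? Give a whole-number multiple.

Only the 4.3-point difference matters.
70/4.3 ≈ 16.28 years per doubling of the ratio; 49 years gives 3.01 doublings, so ≈ 8×.

≈ 8 times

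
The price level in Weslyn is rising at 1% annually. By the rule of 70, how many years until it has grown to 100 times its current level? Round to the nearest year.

One doubling takes 70/1 = 70.00 years.
100× is log₂ 100 ≈ 6.64 doublings, so ≈ 6.64 × 70.00 = 465 years.

approximately 465 years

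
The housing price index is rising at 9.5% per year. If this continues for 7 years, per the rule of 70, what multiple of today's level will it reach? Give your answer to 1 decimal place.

1.9 times

Doubling time ≈ 70/9.5 = 7.37 years.
7 years / 7.37 ≈ 0.95 doublings → factor 2^0.95 ≈ 1.9.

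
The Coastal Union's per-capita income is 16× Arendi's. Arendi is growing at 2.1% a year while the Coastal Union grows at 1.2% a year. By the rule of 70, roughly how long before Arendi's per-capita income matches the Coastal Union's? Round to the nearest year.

Arendi gains on the Coastal Union at 2.1% − 1.2% = 0.9 points a year.
At that relative rate the gap halves every 70/0.9 ≈ 77.78 years.
A 16× gap closes after 4 halvings: 4 × 77.78 ≈ 311 years.

around 311 years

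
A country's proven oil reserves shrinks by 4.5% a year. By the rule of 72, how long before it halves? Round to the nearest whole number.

16 years

Halving time ≈ 72 / 4.5 = 16.00 → 16 years.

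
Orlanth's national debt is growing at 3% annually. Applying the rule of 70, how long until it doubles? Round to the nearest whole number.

At 3%, doubling takes about 70/3 = 23.33 years.

about 23 years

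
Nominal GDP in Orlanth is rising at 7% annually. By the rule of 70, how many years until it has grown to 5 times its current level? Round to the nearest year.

≈ 23 years

At 7% it doubles every 70/7 ≈ 10.00 years.
Reaching 5× takes log₂(5) ≈ 2.32 doublings.
2.32 × 10.00 ≈ 23 years.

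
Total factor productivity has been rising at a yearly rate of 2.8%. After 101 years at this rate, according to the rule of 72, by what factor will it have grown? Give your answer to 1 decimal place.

15.2 times

Doubling time ≈ 72/2.8 = 25.71 years.
101 years / 25.71 ≈ 3.93 doublings → factor 2^3.93 ≈ 15.2.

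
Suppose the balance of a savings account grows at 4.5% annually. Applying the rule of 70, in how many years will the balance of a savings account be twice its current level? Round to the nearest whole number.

approximately 16 years

70/4.5 ≈ 15.56, so it doubles roughly every 16 years.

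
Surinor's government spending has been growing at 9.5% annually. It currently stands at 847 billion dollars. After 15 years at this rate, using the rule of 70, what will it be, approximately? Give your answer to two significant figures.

≈ 3500 billion dollars

Doubling time ≈ 70/9.5 = 7.37 years.
15 years is 15/7.37 ≈ 2.04 doublings, a factor of 2^2.04 ≈ 4.11.
847 × 4.11 ≈ 3500 billion dollars.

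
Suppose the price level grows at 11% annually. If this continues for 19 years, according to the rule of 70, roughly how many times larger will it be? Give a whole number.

Doubling time ≈ 70/11 = 6.36 years.
19/6.36 ≈ 3 doublings, so about 2^3 = 8×.

roughly 8 times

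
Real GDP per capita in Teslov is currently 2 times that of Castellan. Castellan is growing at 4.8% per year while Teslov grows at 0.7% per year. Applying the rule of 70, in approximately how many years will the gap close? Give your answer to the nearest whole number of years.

Castellan gains on Teslov at 4.8% − 0.7% = 4.1 points a year.
At that relative rate the gap halves every 70/4.1 ≈ 17.07 years.
A 2 times gap closes after 1 halving: 1 × 17.07 ≈ 17 years.

approximately 17 years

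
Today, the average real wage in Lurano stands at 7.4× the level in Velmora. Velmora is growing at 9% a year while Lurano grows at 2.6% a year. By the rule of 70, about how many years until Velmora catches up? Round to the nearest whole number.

roughly 32 years

Velmora gains on Lurano at 9% − 2.6% = 6.4 points a year.
At that relative rate the gap halves every 70/6.4 ≈ 10.94 years.
A 7.4× gap takes log₂(7.4) ≈ 2.89 halvings to close: 2.89 × 10.94 ≈ 32 years.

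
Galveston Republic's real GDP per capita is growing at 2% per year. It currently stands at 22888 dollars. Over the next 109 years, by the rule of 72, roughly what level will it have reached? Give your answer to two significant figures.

Doubling time ≈ 72/2 = 36.00 years.
109 years is 109/36.00 ≈ 3.03 doublings, a factor of 2^3.03 ≈ 8.17.
22888 × 8.17 ≈ 190000 dollars.

190000 dollars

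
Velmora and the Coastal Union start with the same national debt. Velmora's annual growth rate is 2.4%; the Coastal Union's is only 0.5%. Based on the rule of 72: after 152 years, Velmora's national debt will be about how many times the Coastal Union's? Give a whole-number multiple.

approximately 16 times

Only the 1.9-point difference matters.
72/1.9 ≈ 37.89 years per doubling of the ratio; 152 years gives 4.01 doublings, so ≈ 16×.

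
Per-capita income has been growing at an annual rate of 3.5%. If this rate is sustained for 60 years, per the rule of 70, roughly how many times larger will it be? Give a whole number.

around 8 times

Doubling time ≈ 70/3.5 = 20.00 years.
60/20.00 ≈ 3 doublings, so about 2^3 = 8×.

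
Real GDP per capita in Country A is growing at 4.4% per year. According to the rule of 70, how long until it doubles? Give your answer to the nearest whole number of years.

70/4.4 ≈ 15.91, so it doubles roughly every 16 years.

around 16 years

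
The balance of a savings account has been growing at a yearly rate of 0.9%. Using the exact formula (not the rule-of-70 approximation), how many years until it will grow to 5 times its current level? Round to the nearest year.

180 years

t = ln(5) / ln(1 + 0.009) = 1.6094 / 0.008960 ≈ 179.62.
≈ 180 years.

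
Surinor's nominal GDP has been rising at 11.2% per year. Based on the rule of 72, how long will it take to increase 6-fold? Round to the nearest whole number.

roughly 17 years

Doubling time ≈ 72/11.2 = 6.43 years.
Reaching 6× takes log₂(6) ≈ 2.58 doublings.
2.58 × 6.43 ≈ 17 years.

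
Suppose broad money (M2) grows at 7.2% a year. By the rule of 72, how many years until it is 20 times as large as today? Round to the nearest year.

Doubling time ≈ 72/7.2 = 10.00 years.
20× is log₂ 20 ≈ 4.32 doublings, so ≈ 4.32 × 10.00 = 43 years.

around 43 years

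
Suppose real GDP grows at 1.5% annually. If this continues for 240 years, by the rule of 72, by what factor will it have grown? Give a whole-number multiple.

At 1.5% one doubling takes ≈ 48.00 years; 240 years is 5 of them, so ×32.

approximately 32 times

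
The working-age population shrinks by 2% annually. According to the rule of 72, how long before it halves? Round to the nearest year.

≈ 36 years

Falling at 2%, it halves about every 72/2 = 36.00 years.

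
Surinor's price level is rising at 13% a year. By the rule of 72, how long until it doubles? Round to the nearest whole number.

approximately 6 years

72/13 ≈ 5.54, so it doubles roughly every 6 years.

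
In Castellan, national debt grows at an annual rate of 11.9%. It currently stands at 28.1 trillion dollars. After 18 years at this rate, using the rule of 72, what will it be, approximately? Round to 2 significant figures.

around 220 trillion dollars

Doubling time ≈ 72/11.9 = 6.05 years.
18 years is 18/6.05 ≈ 2.98 doublings, a factor of 2^2.98 ≈ 7.89.
28.1 × 7.89 ≈ 220 trillion dollars.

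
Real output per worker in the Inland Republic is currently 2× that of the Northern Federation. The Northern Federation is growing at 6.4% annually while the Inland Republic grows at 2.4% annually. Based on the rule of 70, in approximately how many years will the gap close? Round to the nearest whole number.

What matters is the difference: 4 pp.
Rule of 70 on the gap: the ratio halves every 70/4 ≈ 17.50 years.
A 2× gap closes after 1 halving: 1 × 17.50 ≈ 18 years.

roughly 18 years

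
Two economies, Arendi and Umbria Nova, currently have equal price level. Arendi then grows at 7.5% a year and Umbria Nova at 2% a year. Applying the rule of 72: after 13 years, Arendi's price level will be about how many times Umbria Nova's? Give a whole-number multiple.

approximately 2 times

Arendi pulls ahead at 5.5 pp per year, so the ratio doubles every 72/5.5 ≈ 13.09 years.
In 13 years that's 0.99 doublings: 2^0.99 ≈ 2.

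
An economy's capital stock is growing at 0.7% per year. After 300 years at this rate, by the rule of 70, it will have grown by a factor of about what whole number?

approximately 8 times

70/0.7 ≈ 100.00 years per doubling.
300 years fits 3 doublings: 2^3 = 8.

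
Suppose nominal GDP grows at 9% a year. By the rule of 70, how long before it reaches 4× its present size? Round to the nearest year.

At 9% it doubles every 70/9 ≈ 7.78 years.
Getting to 4× needs 2 doublings: 2 × 7.78 ≈ 16 years.

around 16 years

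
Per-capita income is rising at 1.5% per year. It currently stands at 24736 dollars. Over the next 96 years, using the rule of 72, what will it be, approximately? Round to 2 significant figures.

approximately 99000 dollars

It doubles every 72/1.5 ≈ 48.00 years, so 96 years is 2.00 doublings.
2^2.00 ≈ 4.00; 24736 × 4.00 ≈ 99000 dollars.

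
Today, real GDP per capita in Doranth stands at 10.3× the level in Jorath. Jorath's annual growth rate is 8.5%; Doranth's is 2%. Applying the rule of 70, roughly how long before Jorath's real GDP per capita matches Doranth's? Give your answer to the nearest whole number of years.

approximately 36 years

What matters is the difference: 6.5 pp.
Rule of 70 on the gap: the ratio halves every 70/6.5 ≈ 10.77 years.
A 10.3× gap takes log₂(10.3) ≈ 3.36 halvings to close: 3.36 × 10.77 ≈ 36 years.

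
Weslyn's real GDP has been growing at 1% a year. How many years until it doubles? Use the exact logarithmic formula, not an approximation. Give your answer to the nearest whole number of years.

70 years

t = ln(2) / ln(1 + 0.01) = 0.6931 / 0.009950 ≈ 69.66.
≈ 70 years.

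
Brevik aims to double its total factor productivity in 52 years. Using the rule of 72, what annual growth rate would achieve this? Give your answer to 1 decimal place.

about 1.4%

72 / 52 ≈ 1.38, so about 1.4% annually.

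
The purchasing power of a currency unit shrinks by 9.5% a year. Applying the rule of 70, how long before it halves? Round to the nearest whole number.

Falling at 9.5%, it halves about every 70/9.5 = 7.37 years.

approximately 7 years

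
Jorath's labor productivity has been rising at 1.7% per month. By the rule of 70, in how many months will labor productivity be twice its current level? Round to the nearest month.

Doubling time ≈ 70 / 1.7 = 41.18 months.

41 months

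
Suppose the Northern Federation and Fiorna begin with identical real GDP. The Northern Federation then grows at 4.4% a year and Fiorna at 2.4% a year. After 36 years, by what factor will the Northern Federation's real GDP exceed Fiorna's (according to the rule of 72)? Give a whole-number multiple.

Only the 2-point difference matters.
72/2 ≈ 36.00 years per doubling of the ratio; 36 years gives 1.00 doublings, so ≈ 2×.

roughly 2 times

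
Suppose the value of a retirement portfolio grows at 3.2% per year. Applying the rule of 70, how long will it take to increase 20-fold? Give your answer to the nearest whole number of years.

At 3.2% it doubles every 70/3.2 ≈ 21.88 years.
20× is log₂ 20 ≈ 4.32 doublings, so ≈ 4.32 × 21.88 = 95 years.

roughly 95 years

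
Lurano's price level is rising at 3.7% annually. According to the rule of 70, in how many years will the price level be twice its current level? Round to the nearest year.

about 19 years

At 3.7%, doubling takes about 70/3.7 = 18.92 years.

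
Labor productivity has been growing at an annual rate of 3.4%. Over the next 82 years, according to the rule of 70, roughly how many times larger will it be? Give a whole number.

about 16 times

At 3.4% one doubling takes ≈ 20.59 years; 82 years is 4 of them, so ×16.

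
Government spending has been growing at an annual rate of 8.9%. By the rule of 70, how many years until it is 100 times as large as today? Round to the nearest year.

≈ 52 years

Doubling time ≈ 70/8.9 = 7.87 years.
100× is log₂ 100 ≈ 6.64 doublings, so ≈ 6.64 × 7.87 = 52 years.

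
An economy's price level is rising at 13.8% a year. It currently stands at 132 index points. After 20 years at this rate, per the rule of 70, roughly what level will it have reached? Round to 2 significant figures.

2000 index points

It doubles every 70/13.8 ≈ 5.07 years, so 20 years is 3.94 doublings.
2^3.94 ≈ 15.35; 132 × 15.35 ≈ 2000 index points.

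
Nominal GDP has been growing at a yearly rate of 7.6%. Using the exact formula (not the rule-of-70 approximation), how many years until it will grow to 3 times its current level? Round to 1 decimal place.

15.0 years

t = ln(3) / ln(1 + 0.076) = 1.0986 / 0.073250 ≈ 15.00.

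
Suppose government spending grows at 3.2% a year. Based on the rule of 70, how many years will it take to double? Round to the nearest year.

around 22 years

At 3.2%, doubling takes about 70/3.2 = 21.88 years.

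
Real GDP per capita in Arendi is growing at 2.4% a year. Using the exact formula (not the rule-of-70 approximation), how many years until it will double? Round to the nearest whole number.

29 years

t = ln(2) / ln(1 + 0.024) = 0.6931 / 0.023717 ≈ 29.22.
≈ 29 years.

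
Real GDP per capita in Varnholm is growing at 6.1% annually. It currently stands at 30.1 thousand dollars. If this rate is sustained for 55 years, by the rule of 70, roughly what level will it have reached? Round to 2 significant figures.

≈ 830 thousand dollars

It doubles every 70/6.1 ≈ 11.48 years, so 55 years is 4.79 doublings.
2^4.79 ≈ 27.67; 30.1 × 27.67 ≈ 830 thousand dollars.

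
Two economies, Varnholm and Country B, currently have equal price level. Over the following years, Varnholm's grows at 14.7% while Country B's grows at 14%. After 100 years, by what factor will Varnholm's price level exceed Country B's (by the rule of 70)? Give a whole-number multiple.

Varnholm pulls ahead at 0.7 pp per year, so the ratio doubles every 70/0.7 ≈ 100.00 years.
In 100 years that's 1.00 doublings: 2^1.00 ≈ 2.

2 times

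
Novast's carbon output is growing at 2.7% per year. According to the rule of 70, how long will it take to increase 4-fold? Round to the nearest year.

≈ 52 years

One doubling takes 70/2.7 = 25.93 years.
Getting to 4× needs 2 doublings: 2 × 25.93 ≈ 52 years.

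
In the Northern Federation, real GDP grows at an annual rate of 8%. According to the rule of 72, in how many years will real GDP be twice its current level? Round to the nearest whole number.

At 8%, doubling takes about 72/8 = 9.00 years.

≈ 9 years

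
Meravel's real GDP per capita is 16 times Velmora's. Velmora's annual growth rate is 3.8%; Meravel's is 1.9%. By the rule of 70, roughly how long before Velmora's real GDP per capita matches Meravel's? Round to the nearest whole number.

The growth-rate gap is 3.8% − 1.9% = 1.9 percentage points.
So the ratio between them halves every 70/1.9 ≈ 36.84 years.
A 16 times gap closes after 4 halvings: 4 × 36.84 ≈ 147 years.

147 years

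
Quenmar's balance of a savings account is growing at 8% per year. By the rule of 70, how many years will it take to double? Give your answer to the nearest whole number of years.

approximately 9 years

Doubling time ≈ 70 / 8 = 8.75 years.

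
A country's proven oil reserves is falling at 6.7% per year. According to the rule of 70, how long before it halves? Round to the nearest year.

10 years

The rule works in reverse for decay: 70/6.7 ≈ 10.45 years to halve.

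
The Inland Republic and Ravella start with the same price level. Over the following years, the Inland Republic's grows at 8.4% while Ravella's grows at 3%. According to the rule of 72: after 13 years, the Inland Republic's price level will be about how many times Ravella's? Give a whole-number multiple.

Rate gap = 8.4% − 3% = 5.4 points.
The ratio doubles every 72/5.4 ≈ 13.33 years.
13/13.33 ≈ 0.98 doublings → ratio ≈ 2^0.98 ≈ 2.

≈ 2 times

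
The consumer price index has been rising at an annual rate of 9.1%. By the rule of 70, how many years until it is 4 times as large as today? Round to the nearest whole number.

One doubling takes 70/9.1 = 7.69 years.
4 = 2^2, so 2 doublings → 15 years.

around 15 years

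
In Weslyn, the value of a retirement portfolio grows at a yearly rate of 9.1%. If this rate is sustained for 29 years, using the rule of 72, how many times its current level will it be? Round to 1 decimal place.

about 12.7 times

Doubles every ≈ 7.91 years (72/9.1).
29 years is 3.67 doublings; 2^3.67 ≈ 12.7×.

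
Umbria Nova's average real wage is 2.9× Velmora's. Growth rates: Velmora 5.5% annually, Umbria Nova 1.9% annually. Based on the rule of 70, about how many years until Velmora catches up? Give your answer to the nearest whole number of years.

30 years

What matters is the difference: 3.6 pp.
Rule of 70 on the gap: the ratio halves every 70/3.6 ≈ 19.44 years.
A 2.9× gap takes log₂(2.9) ≈ 1.54 halvings to close: 1.54 × 19.44 ≈ 30 years.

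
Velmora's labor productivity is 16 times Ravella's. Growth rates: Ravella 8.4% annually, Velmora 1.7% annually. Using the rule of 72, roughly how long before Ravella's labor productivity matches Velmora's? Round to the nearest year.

43 years

Ravella gains on Velmora at 8.4% − 1.7% = 6.7 points a year.
At that relative rate the gap halves every 72/6.7 ≈ 10.75 years.
A 16 times gap closes after 4 halvings: 4 × 10.75 ≈ 43 years.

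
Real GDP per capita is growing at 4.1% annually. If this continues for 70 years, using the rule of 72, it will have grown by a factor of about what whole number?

≈ 16 times

Doubling time ≈ 72/4.1 = 17.56 years.
70/17.56 ≈ 4 doublings, so about 2^4 = 16×.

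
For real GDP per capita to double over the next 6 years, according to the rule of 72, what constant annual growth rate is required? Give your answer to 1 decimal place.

72 / 6 ≈ 12.00, so about 12.0% a year.

12.0%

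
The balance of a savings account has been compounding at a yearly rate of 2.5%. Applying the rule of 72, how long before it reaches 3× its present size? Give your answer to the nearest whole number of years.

One doubling takes 72/2.5 = 28.80 years.
Reaching 3× takes log₂(3) ≈ 1.58 doublings.
1.58 × 28.80 ≈ 46 years.

approximately 46 years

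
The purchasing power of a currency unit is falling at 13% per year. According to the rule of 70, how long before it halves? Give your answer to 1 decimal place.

Halving time ≈ 70 / 13 = 5.38 → 5.4 years.

around 5.4 years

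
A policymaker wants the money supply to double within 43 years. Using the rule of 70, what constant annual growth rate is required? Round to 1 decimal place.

roughly 1.6%

70 / 43 ≈ 1.63, so about 1.6% annually.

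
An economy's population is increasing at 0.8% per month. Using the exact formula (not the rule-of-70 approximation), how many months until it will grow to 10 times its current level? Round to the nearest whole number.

289 months

t = ln(10) / ln(1 + 0.008) = 2.3026 / 0.007968 ≈ 288.98.
≈ 289 months.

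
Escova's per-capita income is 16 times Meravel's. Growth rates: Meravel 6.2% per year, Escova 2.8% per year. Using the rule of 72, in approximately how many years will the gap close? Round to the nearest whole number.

about 85 years

The growth-rate gap is 6.2% − 2.8% = 3.4 percentage points.
So the ratio between them halves every 72/3.4 ≈ 21.18 years.
A 16 times gap closes after 4 halvings: 4 × 21.18 ≈ 85 years.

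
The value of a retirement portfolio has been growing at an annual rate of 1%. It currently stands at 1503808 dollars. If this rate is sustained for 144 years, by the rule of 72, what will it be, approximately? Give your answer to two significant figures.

It doubles every 72/1 ≈ 72.00 years, so 144 years is 2.00 doublings.
2^2.00 ≈ 4.00; 1503808 × 4.00 ≈ 6000000 dollars.

around 6000000 dollars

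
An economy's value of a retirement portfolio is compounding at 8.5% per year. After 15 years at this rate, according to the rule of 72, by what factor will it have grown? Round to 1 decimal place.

roughly 3.4 times

Doubling time ≈ 72/8.5 = 8.47 years.
15 years / 8.47 ≈ 1.77 doublings → factor 2^1.77 ≈ 3.4.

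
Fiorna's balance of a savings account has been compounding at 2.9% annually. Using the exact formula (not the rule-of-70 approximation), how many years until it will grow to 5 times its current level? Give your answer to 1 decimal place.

t = ln(5) / ln(1 + 0.029) = 1.6094 / 0.028587 ≈ 56.30.

56.3 years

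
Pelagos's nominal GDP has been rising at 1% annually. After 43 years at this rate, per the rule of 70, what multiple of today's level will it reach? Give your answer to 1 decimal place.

Doubles every ≈ 70.00 years (70/1).
43 years is 0.61 doublings; 2^0.61 ≈ 1.5×.

about 1.5 times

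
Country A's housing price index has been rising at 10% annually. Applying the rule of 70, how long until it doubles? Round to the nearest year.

roughly 7 years

Doubling time ≈ 70 / 10 = 7.00 years.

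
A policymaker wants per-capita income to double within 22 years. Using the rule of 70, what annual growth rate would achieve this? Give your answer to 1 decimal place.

70 / 22 ≈ 3.18, so about 3.2% annually.

approximately 3.2%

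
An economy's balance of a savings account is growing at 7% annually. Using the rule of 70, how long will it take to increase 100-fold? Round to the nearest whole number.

One doubling takes 70/7 = 10.00 years.
100× is log₂ 100 ≈ 6.64 doublings, so ≈ 6.64 × 10.00 = 66 years.

66 years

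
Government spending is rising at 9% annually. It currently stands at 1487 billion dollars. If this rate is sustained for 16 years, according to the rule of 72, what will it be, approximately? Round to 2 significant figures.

around 5900 billion dollars

Doubling time ≈ 72/9 = 8.00 years.
16 years is 16/8.00 ≈ 2.00 doublings, a factor of 2^2.00 ≈ 4.00.
1487 × 4.00 ≈ 5900 billion dollars.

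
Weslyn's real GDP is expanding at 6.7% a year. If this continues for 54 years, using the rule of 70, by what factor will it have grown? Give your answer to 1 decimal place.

around 36.0 times

Doubles every ≈ 10.45 years (70/6.7).
54 years is 5.17 doublings; 2^5.17 ≈ 36.0×.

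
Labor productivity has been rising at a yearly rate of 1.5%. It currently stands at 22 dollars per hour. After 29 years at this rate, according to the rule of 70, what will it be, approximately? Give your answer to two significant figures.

≈ 34 dollars per hour

It doubles every 70/1.5 ≈ 46.67 years, so 29 years is 0.62 doublings.
2^0.62 ≈ 1.54; 22 × 1.54 ≈ 34 dollars per hour.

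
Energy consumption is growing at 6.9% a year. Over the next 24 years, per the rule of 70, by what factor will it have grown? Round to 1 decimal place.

about 5.2 times

Doubling time ≈ 70/6.9 = 10.14 years.
24 years / 10.14 ≈ 2.37 doublings → factor 2^2.37 ≈ 5.2.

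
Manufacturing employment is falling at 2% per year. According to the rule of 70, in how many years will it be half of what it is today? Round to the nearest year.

≈ 35 years

Falling at 2%, it halves about every 70/2 = 35.00 years.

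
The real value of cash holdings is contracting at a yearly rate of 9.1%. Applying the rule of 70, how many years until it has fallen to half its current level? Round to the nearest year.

approximately 8 years

The rule works in reverse for decay: 70/9.1 ≈ 7.69 years to halve.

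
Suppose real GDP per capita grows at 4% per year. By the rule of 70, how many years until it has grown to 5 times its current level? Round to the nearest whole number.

about 41 years

One doubling takes 70/4 = 17.50 years.
Reaching 5× takes log₂(5) ≈ 2.32 doublings.
2.32 × 17.50 ≈ 41 years.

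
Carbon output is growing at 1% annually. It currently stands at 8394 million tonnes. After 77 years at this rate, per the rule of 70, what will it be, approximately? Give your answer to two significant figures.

It doubles every 70/1 ≈ 70.00 years, so 77 years is 1.10 doublings.
2^1.10 ≈ 2.14; 8394 × 2.14 ≈ 18000 million tonnes.

roughly 18000 million tonnes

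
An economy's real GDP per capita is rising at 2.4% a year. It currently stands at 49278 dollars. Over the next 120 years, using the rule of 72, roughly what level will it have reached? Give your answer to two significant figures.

Doubling time ≈ 72/2.4 = 30.00 years.
120 years is 120/30.00 ≈ 4.00 doublings, a factor of 2^4.00 ≈ 16.00.
49278 × 16.00 ≈ 790000 dollars.

approximately 790000 dollars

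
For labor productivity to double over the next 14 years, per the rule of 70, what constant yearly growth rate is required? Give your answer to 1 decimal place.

roughly 5.0%

70 / 14 ≈ 5.00, so about 5.0% per year.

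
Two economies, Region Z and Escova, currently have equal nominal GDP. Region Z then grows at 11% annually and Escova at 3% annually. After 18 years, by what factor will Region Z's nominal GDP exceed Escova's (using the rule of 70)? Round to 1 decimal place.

Region Z pulls ahead at 8 pp per year, so the ratio doubles every 70/8 ≈ 8.75 years.
In 18 years that's 2.06 doublings: 2^2.06 ≈ 4.2.

approximately 4.2 times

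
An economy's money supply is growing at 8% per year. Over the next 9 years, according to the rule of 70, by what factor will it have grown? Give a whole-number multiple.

At 8% one doubling takes ≈ 8.75 years; 9 years is 1 of them, so ×2.

about 2 times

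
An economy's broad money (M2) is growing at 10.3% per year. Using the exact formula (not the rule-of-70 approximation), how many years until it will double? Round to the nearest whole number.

t = ln(2) / ln(1 + 0.103) = 0.6931 / 0.098034 ≈ 7.07.
≈ 7 years.

7 years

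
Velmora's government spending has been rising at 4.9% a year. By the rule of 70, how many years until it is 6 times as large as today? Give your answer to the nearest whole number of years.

roughly 37 years

Doubling time ≈ 70/4.9 = 14.29 years.
6× is log₂ 6 ≈ 2.58 doublings, so ≈ 2.58 × 14.29 = 37 years.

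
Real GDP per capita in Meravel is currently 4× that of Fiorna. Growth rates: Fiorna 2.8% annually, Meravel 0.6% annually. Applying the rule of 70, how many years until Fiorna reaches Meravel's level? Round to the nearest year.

roughly 64 years

What matters is the difference: 2.2 pp.
Rule of 70 on the gap: the ratio halves every 70/2.2 ≈ 31.82 years.
A 4× gap closes after 2 halvings: 2 × 31.82 ≈ 64 years.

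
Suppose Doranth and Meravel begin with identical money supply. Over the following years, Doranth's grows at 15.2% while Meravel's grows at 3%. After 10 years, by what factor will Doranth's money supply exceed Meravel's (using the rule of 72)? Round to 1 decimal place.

Only the 12.2-point difference matters.
72/12.2 ≈ 5.90 years per doubling of the ratio; 10 years gives 1.69 doublings, so ≈ 3.2×.

about 3.2 times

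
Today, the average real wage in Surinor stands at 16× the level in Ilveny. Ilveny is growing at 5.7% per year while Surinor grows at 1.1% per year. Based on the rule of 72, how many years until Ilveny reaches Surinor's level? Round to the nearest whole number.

What matters is the difference: 4.6 pp.
Rule of 72 on the gap: the ratio halves every 72/4.6 ≈ 15.65 years.
A 16× gap closes after 4 halvings: 4 × 15.65 ≈ 63 years.

approximately 63 years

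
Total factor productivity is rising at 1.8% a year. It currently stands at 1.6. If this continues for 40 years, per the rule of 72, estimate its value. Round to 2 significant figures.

It doubles every 72/1.8 ≈ 40.00 years, so 40 years is 1.00 doublings.
2^1.00 ≈ 2.00; 1.6 × 2.00 ≈ 3.2.

about 3.2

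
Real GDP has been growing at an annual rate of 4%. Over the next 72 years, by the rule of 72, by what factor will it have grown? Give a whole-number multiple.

approximately 16 times

72/4 ≈ 18.00 years per doubling.
72 years fits 4 doublings: 2^4 = 16.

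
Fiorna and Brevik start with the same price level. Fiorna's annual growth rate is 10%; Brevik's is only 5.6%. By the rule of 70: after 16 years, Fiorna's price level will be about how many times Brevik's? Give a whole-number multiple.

approximately 2 times

Fiorna pulls ahead at 4.4 pp per year, so the ratio doubles every 70/4.4 ≈ 15.91 years.
In 16 years that's 1.01 doublings: 2^1.01 ≈ 2.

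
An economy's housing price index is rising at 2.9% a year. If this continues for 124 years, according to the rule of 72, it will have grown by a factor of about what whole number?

72/2.9 ≈ 24.83 years per doubling.
124 years fits 5 doublings: 2^5 = 32.

32 times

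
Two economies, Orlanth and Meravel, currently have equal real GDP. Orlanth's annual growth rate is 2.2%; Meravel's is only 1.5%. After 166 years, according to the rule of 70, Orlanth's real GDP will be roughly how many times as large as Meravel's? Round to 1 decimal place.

Orlanth pulls ahead at 0.7 pp per year, so the ratio doubles every 70/0.7 ≈ 100.00 years.
In 166 years that's 1.66 doublings: 2^1.66 ≈ 3.2.

≈ 3.2 times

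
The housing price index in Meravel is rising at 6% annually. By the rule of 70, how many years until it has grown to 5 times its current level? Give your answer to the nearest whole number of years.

roughly 27 years

Doubling time ≈ 70/6 = 11.67 years.
5× is log₂ 5 ≈ 2.32 doublings, so ≈ 2.32 × 11.67 = 27 years.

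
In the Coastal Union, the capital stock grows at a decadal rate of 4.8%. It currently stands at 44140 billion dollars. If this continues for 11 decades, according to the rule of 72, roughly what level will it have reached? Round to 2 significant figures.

about 73000 billion dollars

It doubles every 72/4.8 ≈ 15.00 decades, so 11 decades is 0.73 doublings.
2^0.73 ≈ 1.66; 44140 × 1.66 ≈ 73000 billion dollars.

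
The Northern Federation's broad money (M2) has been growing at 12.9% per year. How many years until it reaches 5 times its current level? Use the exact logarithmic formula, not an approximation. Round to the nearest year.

t = ln(5) / ln(1 + 0.129) = 1.6094 / 0.121332 ≈ 13.26.
≈ 13 years.

13 years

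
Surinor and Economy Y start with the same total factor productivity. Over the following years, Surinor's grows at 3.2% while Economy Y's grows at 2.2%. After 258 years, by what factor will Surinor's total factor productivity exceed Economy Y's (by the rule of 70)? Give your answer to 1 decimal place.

Only the 1-point difference matters.
70/1 ≈ 70.00 years per doubling of the ratio; 258 years gives 3.69 doublings, so ≈ 12.9×.

roughly 12.9 times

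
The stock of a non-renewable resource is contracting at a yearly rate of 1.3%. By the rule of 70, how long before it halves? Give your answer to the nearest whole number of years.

roughly 54 years

Halving time ≈ 70 / 1.3 = 53.85 → 54 years.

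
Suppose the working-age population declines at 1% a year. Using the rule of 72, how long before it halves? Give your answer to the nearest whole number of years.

The rule works in reverse for decay: 72/1 ≈ 72.00 years to halve.

about 72 years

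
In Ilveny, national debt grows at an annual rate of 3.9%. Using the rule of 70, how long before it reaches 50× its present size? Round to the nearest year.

One doubling takes 70/3.9 = 17.95 years.
Reaching 50× takes log₂(50) ≈ 5.64 doublings.
5.64 × 17.95 ≈ 101 years.

around 101 years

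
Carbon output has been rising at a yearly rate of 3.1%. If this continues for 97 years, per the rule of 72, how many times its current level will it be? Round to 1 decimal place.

Doubling time ≈ 72/3.1 = 23.23 years.
97 years / 23.23 ≈ 4.18 doublings → factor 2^4.18 ≈ 18.1.

approximately 18.1 times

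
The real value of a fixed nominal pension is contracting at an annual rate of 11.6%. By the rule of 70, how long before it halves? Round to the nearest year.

≈ 6 years

Falling at 11.6%, it halves about every 70/11.6 = 6.03 years.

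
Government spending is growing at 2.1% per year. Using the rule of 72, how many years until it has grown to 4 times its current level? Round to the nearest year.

69 years

One doubling takes 72/2.1 = 34.29 years.
Getting to 4× needs 2 doublings: 2 × 34.29 ≈ 69 years.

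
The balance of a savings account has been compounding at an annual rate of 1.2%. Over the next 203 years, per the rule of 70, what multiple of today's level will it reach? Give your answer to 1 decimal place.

Doubling time ≈ 70/1.2 = 58.33 years.
203 years / 58.33 ≈ 3.48 doublings → factor 2^3.48 ≈ 11.2.

roughly 11.2 times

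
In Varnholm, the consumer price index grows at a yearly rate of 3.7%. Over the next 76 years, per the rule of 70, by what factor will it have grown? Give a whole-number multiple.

70/3.7 ≈ 18.92 years per doubling.
76 years fits 4 doublings: 2^4 = 16.

≈ 16 times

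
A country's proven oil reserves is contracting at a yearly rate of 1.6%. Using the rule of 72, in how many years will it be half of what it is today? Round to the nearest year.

≈ 45 years

Halving time ≈ 72 / 1.6 = 45.00 → 45 years.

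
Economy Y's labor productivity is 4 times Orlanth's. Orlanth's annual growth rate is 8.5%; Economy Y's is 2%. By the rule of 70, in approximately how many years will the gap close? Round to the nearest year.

around 22 years

What matters is the difference: 6.5 pp.
Rule of 70 on the gap: the ratio halves every 70/6.5 ≈ 10.77 years.
A 4 times gap closes after 2 halvings: 2 × 10.77 ≈ 22 years.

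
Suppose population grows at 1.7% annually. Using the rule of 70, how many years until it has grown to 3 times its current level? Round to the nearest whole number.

≈ 65 years

One doubling takes 70/1.7 = 41.18 years.
3× is log₂ 3 ≈ 1.58 doublings, so ≈ 1.58 × 41.18 = 65 years.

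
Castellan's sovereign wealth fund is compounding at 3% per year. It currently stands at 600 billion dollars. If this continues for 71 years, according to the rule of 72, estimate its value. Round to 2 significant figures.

Doubling time ≈ 72/3 = 24.00 years.
71 years is 71/24.00 ≈ 2.96 doublings, a factor of 2^2.96 ≈ 7.78.
600 × 7.78 ≈ 4700 billion dollars.

about 4700 billion dollars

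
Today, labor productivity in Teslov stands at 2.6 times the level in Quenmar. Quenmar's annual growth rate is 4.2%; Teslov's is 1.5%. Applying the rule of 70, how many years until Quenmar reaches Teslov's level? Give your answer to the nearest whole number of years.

Quenmar gains on Teslov at 4.2% − 1.5% = 2.7 points a year.
At that relative rate the gap halves every 70/2.7 ≈ 25.93 years.
A 2.6 times gap takes log₂(2.6) ≈ 1.38 halvings to close: 1.38 × 25.93 ≈ 36 years.

around 36 years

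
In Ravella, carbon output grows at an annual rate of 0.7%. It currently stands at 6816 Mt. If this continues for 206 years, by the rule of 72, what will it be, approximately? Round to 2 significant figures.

roughly 27000 Mt

Doubling time ≈ 72/0.7 = 102.86 years.
206 years is 206/102.86 ≈ 2.00 doublings, a factor of 2^2.00 ≈ 4.00.
6816 × 4.00 ≈ 27000 Mt.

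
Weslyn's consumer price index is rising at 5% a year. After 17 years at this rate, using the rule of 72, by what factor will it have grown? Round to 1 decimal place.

Doubles every ≈ 14.40 years (72/5).
17 years is 1.18 doublings; 2^1.18 ≈ 2.3×.

≈ 2.3 times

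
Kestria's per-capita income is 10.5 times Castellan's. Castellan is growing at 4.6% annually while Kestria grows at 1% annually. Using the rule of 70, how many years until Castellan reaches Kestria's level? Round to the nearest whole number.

≈ 66 years

What matters is the difference: 3.6 pp.
Rule of 70 on the gap: the ratio halves every 70/3.6 ≈ 19.44 years.
A 10.5 times gap takes log₂(10.5) ≈ 3.39 halvings to close: 3.39 × 19.44 ≈ 66 years.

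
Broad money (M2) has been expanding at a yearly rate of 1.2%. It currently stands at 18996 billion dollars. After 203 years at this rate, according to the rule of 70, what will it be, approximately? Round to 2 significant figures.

Doubling time ≈ 70/1.2 = 58.33 years.
203 years is 203/58.33 ≈ 3.48 doublings, a factor of 2^3.48 ≈ 11.16.
18996 × 11.16 ≈ 210000 billion dollars.

approximately 210000 billion dollars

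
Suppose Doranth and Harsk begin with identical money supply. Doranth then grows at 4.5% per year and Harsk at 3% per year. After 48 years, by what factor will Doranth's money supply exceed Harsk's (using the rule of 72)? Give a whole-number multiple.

approximately 2 times

Doranth pulls ahead at 1.5 pp per year, so the ratio doubles every 72/1.5 ≈ 48.00 years.
In 48 years that's 1.00 doublings: 2^1.00 ≈ 2.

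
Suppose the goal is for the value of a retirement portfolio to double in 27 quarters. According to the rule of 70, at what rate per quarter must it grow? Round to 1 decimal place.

2.6%

70 / 27 ≈ 2.59, so about 2.6% per quarter.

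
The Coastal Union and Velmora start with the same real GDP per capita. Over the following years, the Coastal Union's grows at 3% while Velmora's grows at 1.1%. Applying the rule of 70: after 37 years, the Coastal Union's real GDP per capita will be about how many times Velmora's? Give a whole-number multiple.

around 2 times

Only the 1.9-point difference matters.
70/1.9 ≈ 36.84 years per doubling of the ratio; 37 years gives 1.00 doublings, so ≈ 2×.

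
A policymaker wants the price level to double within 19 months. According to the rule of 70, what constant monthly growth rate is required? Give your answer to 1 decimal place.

3.7% per month

70 / 19 ≈ 3.68, so about 3.7% per month.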